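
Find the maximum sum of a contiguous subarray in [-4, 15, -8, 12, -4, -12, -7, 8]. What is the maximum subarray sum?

Using Kadane's algorithm on [-4, 15, -8, 12, -4, -12, -7, 8]:

Scanning through the array:
Position 1 (value 15): max_ending_here = 15, max_so_far = 15
Position 2 (value -8): max_ending_here = 7, max_so_far = 15
Position 3 (value 12): max_ending_here = 19, max_so_far = 19
Position 4 (value -4): max_ending_here = 15, max_so_far = 19
Position 5 (value -12): max_ending_here = 3, max_so_far = 19
Position 6 (value -7): max_ending_here = -4, max_so_far = 19
Position 7 (value 8): max_ending_here = 8, max_so_far = 19

Maximum subarray: [15, -8, 12]
Maximum sum: 19

The maximum subarray is [15, -8, 12] with sum 19. This subarray runs from index 1 to index 3.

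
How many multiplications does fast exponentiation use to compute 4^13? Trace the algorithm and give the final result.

Computing 4^13 by squaring (build up from 4^1; each line after the first costs one multiplication):

4^1 = 4
4^2 = (4^1)^2 = 4^2 = 16
4^3 = 4 * 4^2 = 4 * 16 = 64
4^6 = (4^3)^2 = 64^2 = 4096
4^12 = (4^6)^2 = 4096^2 = 16777216
4^13 = 4 * 4^12 = 4 * 16777216 = 67108864

Result: 67108864
Multiplications needed: 5 (5 lines after 4^1)

4^13 = 67108864. Using exponentiation by squaring, this requires 5 multiplications. The key idea: if the exponent is even, square the half-power; if odd, multiply by the base once.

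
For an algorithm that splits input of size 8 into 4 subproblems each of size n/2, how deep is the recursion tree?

For divide and conquer with division factor 2:

Problem sizes at each level:
Level 0: 8
Level 1: 4
Level 2: 2
Level 3: 1

The root is level 0 and the size-1 base case is level 3 (the tree spans levels 0 through 3, i.e. 4 levels counting the root), so the depth is the number of divisions: log_2(8) = 3

The recursion tree depth is log_2(8) = 3. At each level, the problem size is divided by 2, so it takes 3 divisions to reduce to a base case of size 1. The algorithm makes 4 recursive calls at each level.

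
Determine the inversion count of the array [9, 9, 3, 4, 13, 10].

Finding inversions in [9, 9, 3, 4, 13, 10]:

(0, 2): arr[0]=9 > arr[2]=3
(0, 3): arr[0]=9 > arr[3]=4
(1, 2): arr[1]=9 > arr[2]=3
(1, 3): arr[1]=9 > arr[3]=4
(4, 5): arr[4]=13 > arr[5]=10

Total inversions: 5

The array has 5 inversion(s): (0,2), (0,3), (1,2), (1,3), (4,5). Each pair (i,j) satisfies i < j and arr[i] > arr[j].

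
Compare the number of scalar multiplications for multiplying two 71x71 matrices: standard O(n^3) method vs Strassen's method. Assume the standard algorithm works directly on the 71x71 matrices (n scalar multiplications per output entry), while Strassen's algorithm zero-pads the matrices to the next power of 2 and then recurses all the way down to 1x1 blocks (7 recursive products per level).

Matrix multiplication for 71x71 matrices:

Strassen's algorithm requires power-of-2 dimensions. Pad 71x71 to 128x128 (next power of 2).

Standard algorithm: 71^3 = 357911 multiplications
Strassen's algorithm: 7^(log2(128)) = 7^7 = 823543 multiplications
Difference: 357911 - 823543 = -465632 (Strassen uses MORE here due to padding overhead — for small or just-over-power-of-2 n, padding can outweigh the per-level savings)

Standard: 357911 multiplications (71^3). Strassen: 823543 multiplications (7^7, after padding to 128x128). Strassen reduces 8 recursive multiplications to 7 at each level.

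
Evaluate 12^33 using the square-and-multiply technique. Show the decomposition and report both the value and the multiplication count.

Computing 12^33 by squaring (build up from 12^1; each line after the first costs one multiplication):

12^1 = 12
12^2 = (12^1)^2 = 12^2 = 144
12^4 = (12^2)^2 = 144^2 = 20736
12^8 = (12^4)^2 = 20736^2 = 429981696
12^16 = (12^8)^2 = 429981696^2 = 184884258895036416
12^32 = (12^16)^2 = 184884258895036416^2 = 34182189187166852111368841966125056
12^33 = 12 * 12^32 = 12 * 34182189187166852111368841966125056 = 410186270246002225336426103593500672

Result: 410186270246002225336426103593500672
Multiplications needed: 6 (6 lines after 12^1)

12^33 = 410186270246002225336426103593500672. Using exponentiation by squaring, this requires 6 multiplications. The key idea: if the exponent is even, square the half-power; if odd, multiply by the base once.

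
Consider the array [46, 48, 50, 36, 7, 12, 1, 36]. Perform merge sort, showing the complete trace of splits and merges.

Merge sort trace:

Split: [46, 48, 50, 36, 7, 12, 1, 36] -> [46, 48, 50, 36] and [7, 12, 1, 36]
  Split: [46, 48, 50, 36] -> [46, 48] and [50, 36]
    Split: [46, 48] -> [46] and [48]
    Merge: [46] + [48] -> [46, 48]
    Split: [50, 36] -> [50] and [36]
    Merge: [50] + [36] -> [36, 50]
  Merge: [46, 48] + [36, 50] -> [36, 46, 48, 50]
  Split: [7, 12, 1, 36] -> [7, 12] and [1, 36]
    Split: [7, 12] -> [7] and [12]
    Merge: [7] + [12] -> [7, 12]
    Split: [1, 36] -> [1] and [36]
    Merge: [1] + [36] -> [1, 36]
  Merge: [7, 12] + [1, 36] -> [1, 7, 12, 36]
Merge: [36, 46, 48, 50] + [1, 7, 12, 36] -> [1, 7, 12, 36, 36, 46, 48, 50]

Final sorted array: [1, 7, 12, 36, 36, 46, 48, 50]

The merge sort proceeds by recursively splitting the array and merging sorted halves.
After all merges, the sorted array is [1, 7, 12, 36, 36, 46, 48, 50].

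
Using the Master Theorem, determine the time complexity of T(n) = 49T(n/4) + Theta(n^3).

Master Theorem for T(n) = 49T(n/4) + O(n^3):

a = 49, b = 4, c = 3
log_b(a) = log_4(49) = 2.8074

Case 3: c = 3 > log_4(49) = 2.8074
T(n) = O(n^3) = O(n^3)

For T(n) = 49T(n/4) + O(n^3): log_4(49) = 2.8074. This is Case 3 of the Master Theorem (c > log_b(a), work dominated by root), giving O(n^3).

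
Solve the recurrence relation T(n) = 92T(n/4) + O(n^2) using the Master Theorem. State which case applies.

Master Theorem for T(n) = 92T(n/4) + O(n^2):

a = 92, b = 4, c = 2
log_b(a) = log_4(92) = 3.2618

Case 1: c = 2 < log_4(92) = 3.2618
T(n) = O(n^(log_4 92))

For T(n) = 92T(n/4) + O(n^2): log_4(92) = 3.2618. This is Case 1 of the Master Theorem (c < log_b(a), work dominated by leaves), giving O(n^(log_4 92)).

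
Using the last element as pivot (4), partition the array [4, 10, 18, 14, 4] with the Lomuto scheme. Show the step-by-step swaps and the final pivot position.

Lomuto partition with pivot = 4:

Initial array: [4, 10, 18, 14, 4]

arr[0]=4 <= 4: swap with position 0, array becomes [4, 10, 18, 14, 4]
arr[1]=10 > 4: no swap
arr[2]=18 > 4: no swap
arr[3]=14 > 4: no swap

Place pivot at position 1: [4, 4, 18, 14, 10]
Pivot position: 1

After partitioning with pivot 4, the array becomes [4, 4, 18, 14, 10]. The pivot is placed at index 1. All elements to the left of the pivot are <= 4, and all elements to the right are > 4.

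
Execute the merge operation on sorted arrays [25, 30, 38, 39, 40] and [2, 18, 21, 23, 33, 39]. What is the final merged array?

Merging process:

Compare 25 vs 2: take 2 from right. Merged: [2]
Compare 25 vs 18: take 18 from right. Merged: [2, 18]
Compare 25 vs 21: take 21 from right. Merged: [2, 18, 21]
Compare 25 vs 23: take 23 from right. Merged: [2, 18, 21, 23]
Compare 25 vs 33: take 25 from left. Merged: [2, 18, 21, 23, 25]
Compare 30 vs 33: take 30 from left. Merged: [2, 18, 21, 23, 25, 30]
Compare 38 vs 33: take 33 from right. Merged: [2, 18, 21, 23, 25, 30, 33]
Compare 38 vs 39: take 38 from left. Merged: [2, 18, 21, 23, 25, 30, 33, 38]
Compare 39 vs 39: take 39 from left. Merged: [2, 18, 21, 23, 25, 30, 33, 38, 39]
Compare 40 vs 39: take 39 from right. Merged: [2, 18, 21, 23, 25, 30, 33, 38, 39, 39]
Append remaining from left: [40]. Merged: [2, 18, 21, 23, 25, 30, 33, 38, 39, 39, 40]

Final merged array: [2, 18, 21, 23, 25, 30, 33, 38, 39, 39, 40]
Total comparisons: 10

The merged array is [2, 18, 21, 23, 25, 30, 33, 38, 39, 39, 40], requiring 10 comparisons. The merge step runs in O(n) time where n is the total number of elements.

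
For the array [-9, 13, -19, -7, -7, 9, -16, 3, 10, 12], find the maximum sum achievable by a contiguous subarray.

Using Kadane's algorithm on [-9, 13, -19, -7, -7, 9, -16, 3, 10, 12]:

Scanning through the array:
Position 1 (value 13): max_ending_here = 13, max_so_far = 13
Position 2 (value -19): max_ending_here = -6, max_so_far = 13
Position 3 (value -7): max_ending_here = -7, max_so_far = 13
Position 4 (value -7): max_ending_here = -7, max_so_far = 13
Position 5 (value 9): max_ending_here = 9, max_so_far = 13
Position 6 (value -16): max_ending_here = -7, max_so_far = 13
Position 7 (value 3): max_ending_here = 3, max_so_far = 13
Position 8 (value 10): max_ending_here = 13, max_so_far = 13
Position 9 (value 12): max_ending_here = 25, max_so_far = 25

Maximum subarray: [3, 10, 12]
Maximum sum: 25

The maximum subarray is [3, 10, 12] with sum 25. This subarray runs from index 7 to index 9.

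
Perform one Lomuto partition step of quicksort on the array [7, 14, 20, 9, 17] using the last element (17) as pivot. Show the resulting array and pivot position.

Lomuto partition with pivot = 17:

Initial array: [7, 14, 20, 9, 17]

arr[0]=7 <= 17: swap with position 0, array becomes [7, 14, 20, 9, 17]
arr[1]=14 <= 17: swap with position 1, array becomes [7, 14, 20, 9, 17]
arr[2]=20 > 17: no swap
arr[3]=9 <= 17: swap with position 2, array becomes [7, 14, 9, 20, 17]

Place pivot at position 3: [7, 14, 9, 17, 20]
Pivot position: 3

After partitioning with pivot 17, the array becomes [7, 14, 9, 17, 20]. The pivot is placed at index 3. All elements to the left of the pivot are <= 17, and all elements to the right are > 17.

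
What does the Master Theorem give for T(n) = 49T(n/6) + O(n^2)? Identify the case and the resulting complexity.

Master Theorem for T(n) = 49T(n/6) + O(n^2):

a = 49, b = 6, c = 2
log_b(a) = log_6(49) = 2.1721

Case 1: c = 2 < log_6(49) = 2.1721
T(n) = O(n^(log_6 49))

For T(n) = 49T(n/6) + O(n^2): log_6(49) = 2.1721. This is Case 1 of the Master Theorem (c < log_b(a), work dominated by leaves), giving O(n^(log_6 49)).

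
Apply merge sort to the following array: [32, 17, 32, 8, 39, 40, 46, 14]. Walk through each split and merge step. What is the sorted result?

Merge sort trace:

Split: [32, 17, 32, 8, 39, 40, 46, 14] -> [32, 17, 32, 8] and [39, 40, 46, 14]
  Split: [32, 17, 32, 8] -> [32, 17] and [32, 8]
    Split: [32, 17] -> [32] and [17]
    Merge: [32] + [17] -> [17, 32]
    Split: [32, 8] -> [32] and [8]
    Merge: [32] + [8] -> [8, 32]
  Merge: [17, 32] + [8, 32] -> [8, 17, 32, 32]
  Split: [39, 40, 46, 14] -> [39, 40] and [46, 14]
    Split: [39, 40] -> [39] and [40]
    Merge: [39] + [40] -> [39, 40]
    Split: [46, 14] -> [46] and [14]
    Merge: [46] + [14] -> [14, 46]
  Merge: [39, 40] + [14, 46] -> [14, 39, 40, 46]
Merge: [8, 17, 32, 32] + [14, 39, 40, 46] -> [8, 14, 17, 32, 32, 39, 40, 46]

Final sorted array: [8, 14, 17, 32, 32, 39, 40, 46]

The merge sort proceeds by recursively splitting the array and merging sorted halves.
After all merges, the sorted array is [8, 14, 17, 32, 32, 39, 40, 46].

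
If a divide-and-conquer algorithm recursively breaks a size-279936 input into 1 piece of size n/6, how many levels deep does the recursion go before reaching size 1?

For divide and conquer with division factor 6:

Problem sizes at each level:
Level 0: 279936
Level 1: 46656
Level 2: 7776
Level 3: 1296
Level 4: 216
Level 5: 36
Level 6: 6
Level 7: 1

The root is level 0 and the size-1 base case is level 7 (the tree spans levels 0 through 7, i.e. 8 levels counting the root), so the depth is the number of divisions: log_6(279936) = 7

The recursion tree depth is log_6(279936) = 7. At each level, the problem size is divided by 6, so it takes 7 divisions to reduce to a base case of size 1. The algorithm makes 1 recursive call at each level.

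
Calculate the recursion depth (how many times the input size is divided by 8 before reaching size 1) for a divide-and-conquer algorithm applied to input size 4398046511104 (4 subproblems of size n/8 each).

For divide and conquer with division factor 8:

Problem sizes at each level:
Level 0: 4398046511104
Level 1: 549755813888
Level 2: 68719476736
Level 3: 8589934592
Level 4: 1073741824
Level 5: 134217728
Level 6: 16777216
Level 7: 2097152
Level 8: 262144
Level 9: 32768
Level 10: 4096
Level 11: 512
Level 12: 64
Level 13: 8
Level 14: 1

The root is level 0 and the size-1 base case is level 14 (the tree spans levels 0 through 14, i.e. 15 levels counting the root), so the depth is the number of divisions: log_8(4398046511104) = 14

The recursion tree depth is log_8(4398046511104) = 14. At each level, the problem size is divided by 8, so it takes 14 divisions to reduce to a base case of size 1. The algorithm makes 4 recursive calls at each level.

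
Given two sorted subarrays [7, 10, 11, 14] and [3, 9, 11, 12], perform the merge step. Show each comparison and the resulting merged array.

Merging process:

Compare 7 vs 3: take 3 from right. Merged: [3]
Compare 7 vs 9: take 7 from left. Merged: [3, 7]
Compare 10 vs 9: take 9 from right. Merged: [3, 7, 9]
Compare 10 vs 11: take 10 from left. Merged: [3, 7, 9, 10]
Compare 11 vs 11: take 11 from left. Merged: [3, 7, 9, 10, 11]
Compare 14 vs 11: take 11 from right. Merged: [3, 7, 9, 10, 11, 11]
Compare 14 vs 12: take 12 from right. Merged: [3, 7, 9, 10, 11, 11, 12]
Append remaining from left: [14]. Merged: [3, 7, 9, 10, 11, 11, 12, 14]

Final merged array: [3, 7, 9, 10, 11, 11, 12, 14]
Total comparisons: 7

The merged array is [3, 7, 9, 10, 11, 11, 12, 14], requiring 7 comparisons. The merge step runs in O(n) time where n is the total number of elements.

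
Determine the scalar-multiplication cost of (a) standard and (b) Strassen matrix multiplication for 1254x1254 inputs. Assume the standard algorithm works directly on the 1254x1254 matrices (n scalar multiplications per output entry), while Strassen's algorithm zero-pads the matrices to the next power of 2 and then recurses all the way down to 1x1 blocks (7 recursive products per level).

Matrix multiplication for 1254x1254 matrices:

Strassen's algorithm requires power-of-2 dimensions. Pad 1254x1254 to 2048x2048 (next power of 2).

Standard algorithm: 1254^3 = 1971935064 multiplications
Strassen's algorithm: 7^(log2(2048)) = 7^11 = 1977326743 multiplications
Difference: 1971935064 - 1977326743 = -5391679 (Strassen uses MORE here due to padding overhead — for small or just-over-power-of-2 n, padding can outweigh the per-level savings)

Standard: 1971935064 multiplications (1254^3). Strassen: 1977326743 multiplications (7^11, after padding to 2048x2048). Strassen reduces 8 recursive multiplications to 7 at each level.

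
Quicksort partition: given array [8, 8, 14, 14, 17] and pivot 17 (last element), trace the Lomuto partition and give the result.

Lomuto partition with pivot = 17:

Initial array: [8, 8, 14, 14, 17]

arr[0]=8 <= 17: swap with position 0, array becomes [8, 8, 14, 14, 17]
arr[1]=8 <= 17: swap with position 1, array becomes [8, 8, 14, 14, 17]
arr[2]=14 <= 17: swap with position 2, array becomes [8, 8, 14, 14, 17]
arr[3]=14 <= 17: swap with position 3, array becomes [8, 8, 14, 14, 17]

Place pivot at position 4: [8, 8, 14, 14, 17]
Pivot position: 4

After partitioning with pivot 17, the array becomes [8, 8, 14, 14, 17]. The pivot is placed at index 4. All elements to the left of the pivot are <= 17, and all elements to the right are > 17.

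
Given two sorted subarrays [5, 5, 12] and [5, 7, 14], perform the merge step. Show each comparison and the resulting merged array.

Merging process:

Compare 5 vs 5: take 5 from left. Merged: [5]
Compare 5 vs 5: take 5 from left. Merged: [5, 5]
Compare 12 vs 5: take 5 from right. Merged: [5, 5, 5]
Compare 12 vs 7: take 7 from right. Merged: [5, 5, 5, 7]
Compare 12 vs 14: take 12 from left. Merged: [5, 5, 5, 7, 12]
Append remaining from right: [14]. Merged: [5, 5, 5, 7, 12, 14]

Final merged array: [5, 5, 5, 7, 12, 14]
Total comparisons: 5

The merged array is [5, 5, 5, 7, 12, 14], requiring 5 comparisons. The merge step runs in O(n) time where n is the total number of elements.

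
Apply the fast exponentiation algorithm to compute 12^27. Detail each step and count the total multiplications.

Computing 12^27 by squaring (build up from 12^1; each line after the first costs one multiplication):

12^1 = 12
12^2 = (12^1)^2 = 12^2 = 144
12^3 = 12 * 12^2 = 12 * 144 = 1728
12^6 = (12^3)^2 = 1728^2 = 2985984
12^12 = (12^6)^2 = 2985984^2 = 8916100448256
12^13 = 12 * 12^12 = 12 * 8916100448256 = 106993205379072
12^26 = (12^13)^2 = 106993205379072^2 = 11447545997288281555215581184
12^27 = 12 * 12^26 = 12 * 11447545997288281555215581184 = 137370551967459378662586974208

Result: 137370551967459378662586974208
Multiplications needed: 7 (7 lines after 12^1)

12^27 = 137370551967459378662586974208. Using exponentiation by squaring, this requires 7 multiplications. The key idea: if the exponent is even, square the half-power; if odd, multiply by the base once.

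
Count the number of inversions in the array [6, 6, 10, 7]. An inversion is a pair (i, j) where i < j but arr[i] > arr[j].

Finding inversions in [6, 6, 10, 7]:

(2, 3): arr[2]=10 > arr[3]=7

Total inversions: 1

The array has 1 inversion(s): (2,3). Each pair (i,j) satisfies i < j and arr[i] > arr[j].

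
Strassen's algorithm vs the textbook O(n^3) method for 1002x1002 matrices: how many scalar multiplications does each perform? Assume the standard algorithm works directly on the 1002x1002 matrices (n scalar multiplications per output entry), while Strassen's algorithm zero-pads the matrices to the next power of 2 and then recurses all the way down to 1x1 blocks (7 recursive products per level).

Matrix multiplication for 1002x1002 matrices:

Strassen's algorithm requires power-of-2 dimensions. Pad 1002x1002 to 1024x1024 (next power of 2).

Standard algorithm: 1002^3 = 1006012008 multiplications
Strassen's algorithm: 7^(log2(1024)) = 7^10 = 282475249 multiplications
Savings: 1006012008 - 282475249 = 723536759 multiplications

Standard: 1006012008 multiplications (1002^3). Strassen: 282475249 multiplications (7^10, after padding to 1024x1024). Strassen reduces 8 recursive multiplications to 7 at each level.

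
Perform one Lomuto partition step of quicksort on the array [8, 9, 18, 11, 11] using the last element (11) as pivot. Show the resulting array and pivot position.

Lomuto partition with pivot = 11:

Initial array: [8, 9, 18, 11, 11]

arr[0]=8 <= 11: swap with position 0, array becomes [8, 9, 18, 11, 11]
arr[1]=9 <= 11: swap with position 1, array becomes [8, 9, 18, 11, 11]
arr[2]=18 > 11: no swap
arr[3]=11 <= 11: swap with position 2, array becomes [8, 9, 11, 18, 11]

Place pivot at position 3: [8, 9, 11, 11, 18]
Pivot position: 3

After partitioning with pivot 11, the array becomes [8, 9, 11, 11, 18]. The pivot is placed at index 3. All elements to the left of the pivot are <= 11, and all elements to the right are > 11.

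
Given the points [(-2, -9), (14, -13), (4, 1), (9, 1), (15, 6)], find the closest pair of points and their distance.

Computing all pairwise distances among 5 points:

d((-2, -9), (14, -13)) = 16.4924
d((-2, -9), (4, 1)) = 11.6619
d((-2, -9), (9, 1)) = 14.8661
d((-2, -9), (15, 6)) = 22.6716
d((14, -13), (4, 1)) = 17.2047
d((14, -13), (9, 1)) = 14.8661
d((14, -13), (15, 6)) = 19.0263
d((4, 1), (9, 1)) = 5.0 <-- minimum
d((4, 1), (15, 6)) = 12.083
d((9, 1), (15, 6)) = 7.8102

Closest pair: (4, 1) and (9, 1) with distance 5.0

The closest pair is (4, 1) and (9, 1) with Euclidean distance 5.0. For 5 points, brute-force pairwise comparison is shown above. For large n, the divide-and-conquer algorithm (sort by x, recurse on halves, check the dividing strip) achieves O(n log n).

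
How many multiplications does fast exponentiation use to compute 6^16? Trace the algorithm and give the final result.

Computing 6^16 by squaring (build up from 6^1; each line after the first costs one multiplication):

6^1 = 6
6^2 = (6^1)^2 = 6^2 = 36
6^4 = (6^2)^2 = 36^2 = 1296
6^8 = (6^4)^2 = 1296^2 = 1679616
6^16 = (6^8)^2 = 1679616^2 = 2821109907456

Result: 2821109907456
Multiplications needed: 4 (4 lines after 6^1)

6^16 = 2821109907456. Using exponentiation by squaring, this requires 4 multiplications. The key idea: if the exponent is even, square the half-power; if odd, multiply by the base once.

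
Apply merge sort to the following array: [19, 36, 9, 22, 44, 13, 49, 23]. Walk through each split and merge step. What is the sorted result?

Merge sort trace:

Split: [19, 36, 9, 22, 44, 13, 49, 23] -> [19, 36, 9, 22] and [44, 13, 49, 23]
  Split: [19, 36, 9, 22] -> [19, 36] and [9, 22]
    Split: [19, 36] -> [19] and [36]
    Merge: [19] + [36] -> [19, 36]
    Split: [9, 22] -> [9] and [22]
    Merge: [9] + [22] -> [9, 22]
  Merge: [19, 36] + [9, 22] -> [9, 19, 22, 36]
  Split: [44, 13, 49, 23] -> [44, 13] and [49, 23]
    Split: [44, 13] -> [44] and [13]
    Merge: [44] + [13] -> [13, 44]
    Split: [49, 23] -> [49] and [23]
    Merge: [49] + [23] -> [23, 49]
  Merge: [13, 44] + [23, 49] -> [13, 23, 44, 49]
Merge: [9, 19, 22, 36] + [13, 23, 44, 49] -> [9, 13, 19, 22, 23, 36, 44, 49]

Final sorted array: [9, 13, 19, 22, 23, 36, 44, 49]

The merge sort proceeds by recursively splitting the array and merging sorted halves.
After all merges, the sorted array is [9, 13, 19, 22, 23, 36, 44, 49].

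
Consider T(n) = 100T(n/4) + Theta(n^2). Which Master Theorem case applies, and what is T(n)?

Master Theorem for T(n) = 100T(n/4) + O(n^2):

a = 100, b = 4, c = 2
log_b(a) = log_4(100) = 3.3219

Case 1: c = 2 < log_4(100) = 3.3219
T(n) = O(n^(log_4 100))

For T(n) = 100T(n/4) + O(n^2): log_4(100) = 3.3219. This is Case 1 of the Master Theorem (c < log_b(a), work dominated by leaves), giving O(n^(log_4 100)).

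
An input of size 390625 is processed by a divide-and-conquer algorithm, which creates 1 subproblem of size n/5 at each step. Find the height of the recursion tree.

For divide and conquer with division factor 5:

Problem sizes at each level:
Level 0: 390625
Level 1: 78125
Level 2: 15625
Level 3: 3125
Level 4: 625
Level 5: 125
Level 6: 25
Level 7: 5
Level 8: 1

The root is level 0 and the size-1 base case is level 8 (the tree spans levels 0 through 8, i.e. 9 levels counting the root), so the depth is the number of divisions: log_5(390625) = 8

The recursion tree depth is log_5(390625) = 8. At each level, the problem size is divided by 5, so it takes 8 divisions to reduce to a base case of size 1. The algorithm makes 1 recursive call at each level.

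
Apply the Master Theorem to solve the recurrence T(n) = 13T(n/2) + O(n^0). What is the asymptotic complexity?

Master Theorem for T(n) = 13T(n/2) + O(n^0):

a = 13, b = 2, c = 0
log_b(a) = log_2(13) = 3.7004

Case 1: c = 0 < log_2(13) = 3.7004
T(n) = O(n^(log_2 13))

For T(n) = 13T(n/2) + O(n^0): log_2(13) = 3.7004. This is Case 1 of the Master Theorem (c < log_b(a), work dominated by leaves), giving O(n^(log_2 13)).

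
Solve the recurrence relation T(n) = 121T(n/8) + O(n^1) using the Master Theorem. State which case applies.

Master Theorem for T(n) = 121T(n/8) + O(n^1):

a = 121, b = 8, c = 1
log_b(a) = log_8(121) = 2.3063

Case 1: c = 1 < log_8(121) = 2.3063
T(n) = O(n^(log_8 121))

For T(n) = 121T(n/8) + O(n^1): log_8(121) = 2.3063. This is Case 1 of the Master Theorem (c < log_b(a), work dominated by leaves), giving O(n^(log_8 121)).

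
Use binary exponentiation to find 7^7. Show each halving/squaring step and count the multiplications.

Computing 7^7 by squaring (build up from 7^1; each line after the first costs one multiplication):

7^1 = 7
7^2 = (7^1)^2 = 7^2 = 49
7^3 = 7 * 7^2 = 7 * 49 = 343
7^6 = (7^3)^2 = 343^2 = 117649
7^7 = 7 * 7^6 = 7 * 117649 = 823543

Result: 823543
Multiplications needed: 4 (4 lines after 7^1)

7^7 = 823543. Using exponentiation by squaring, this requires 4 multiplications. The key idea: if the exponent is even, square the half-power; if odd, multiply by the base once.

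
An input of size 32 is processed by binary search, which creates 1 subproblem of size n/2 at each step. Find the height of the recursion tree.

For divide and conquer with division factor 2:

Problem sizes at each level:
Level 0: 32
Level 1: 16
Level 2: 8
Level 3: 4
Level 4: 2
Level 5: 1

The root is level 0 and the size-1 base case is level 5 (the tree spans levels 0 through 5, i.e. 6 levels counting the root), so the depth is the number of divisions: log_2(32) = 5

The recursion tree depth is log_2(32) = 5. At each level, the problem size is divided by 2, so it takes 5 divisions to reduce to a base case of size 1. The algorithm makes 1 recursive call at each level.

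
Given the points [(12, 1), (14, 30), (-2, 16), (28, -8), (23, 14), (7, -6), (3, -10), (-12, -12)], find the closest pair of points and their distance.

Computing all pairwise distances among 8 points:

d((12, 1), (14, 30)) = 29.0689
d((12, 1), (-2, 16)) = 20.5183
d((12, 1), (28, -8)) = 18.3576
d((12, 1), (23, 14)) = 17.0294
d((12, 1), (7, -6)) = 8.6023
d((12, 1), (3, -10)) = 14.2127
d((12, 1), (-12, -12)) = 27.2947
d((14, 30), (-2, 16)) = 21.2603
d((14, 30), (28, -8)) = 40.4969
d((14, 30), (23, 14)) = 18.3576
d((14, 30), (7, -6)) = 36.6742
d((14, 30), (3, -10)) = 41.4849
d((14, 30), (-12, -12)) = 49.3964
d((-2, 16), (28, -8)) = 38.4187
d((-2, 16), (23, 14)) = 25.0799
d((-2, 16), (7, -6)) = 23.7697
d((-2, 16), (3, -10)) = 26.4764
d((-2, 16), (-12, -12)) = 29.7321
d((28, -8), (23, 14)) = 22.561
d((28, -8), (7, -6)) = 21.095
d((28, -8), (3, -10)) = 25.0799
d((28, -8), (-12, -12)) = 40.1995
d((23, 14), (7, -6)) = 25.6125
d((23, 14), (3, -10)) = 31.241
d((23, 14), (-12, -12)) = 43.6005
d((7, -6), (3, -10)) = 5.6569 <-- minimum
d((7, -6), (-12, -12)) = 19.9249
d((3, -10), (-12, -12)) = 15.1327

Closest pair: (7, -6) and (3, -10) with distance 5.6569

The closest pair is (7, -6) and (3, -10) with Euclidean distance 5.6569. For 8 points, brute-force pairwise comparison is shown above. For large n, the divide-and-conquer algorithm (sort by x, recurse on halves, check the dividing strip) achieves O(n log n).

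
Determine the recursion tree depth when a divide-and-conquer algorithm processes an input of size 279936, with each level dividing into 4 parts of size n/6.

For divide and conquer with division factor 6:

Problem sizes at each level:
Level 0: 279936
Level 1: 46656
Level 2: 7776
Level 3: 1296
Level 4: 216
Level 5: 36
Level 6: 6
Level 7: 1

The root is level 0 and the size-1 base case is level 7 (the tree spans levels 0 through 7, i.e. 8 levels counting the root), so the depth is the number of divisions: log_6(279936) = 7

The recursion tree depth is log_6(279936) = 7. At each level, the problem size is divided by 6, so it takes 7 divisions to reduce to a base case of size 1. The algorithm makes 4 recursive calls at each level.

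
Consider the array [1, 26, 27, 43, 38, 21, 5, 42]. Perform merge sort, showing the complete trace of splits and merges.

Merge sort trace:

Split: [1, 26, 27, 43, 38, 21, 5, 42] -> [1, 26, 27, 43] and [38, 21, 5, 42]
  Split: [1, 26, 27, 43] -> [1, 26] and [27, 43]
    Split: [1, 26] -> [1] and [26]
    Merge: [1] + [26] -> [1, 26]
    Split: [27, 43] -> [27] and [43]
    Merge: [27] + [43] -> [27, 43]
  Merge: [1, 26] + [27, 43] -> [1, 26, 27, 43]
  Split: [38, 21, 5, 42] -> [38, 21] and [5, 42]
    Split: [38, 21] -> [38] and [21]
    Merge: [38] + [21] -> [21, 38]
    Split: [5, 42] -> [5] and [42]
    Merge: [5] + [42] -> [5, 42]
  Merge: [21, 38] + [5, 42] -> [5, 21, 38, 42]
Merge: [1, 26, 27, 43] + [5, 21, 38, 42] -> [1, 5, 21, 26, 27, 38, 42, 43]

Final sorted array: [1, 5, 21, 26, 27, 38, 42, 43]

The merge sort proceeds by recursively splitting the array and merging sorted halves.
After all merges, the sorted array is [1, 5, 21, 26, 27, 38, 42, 43].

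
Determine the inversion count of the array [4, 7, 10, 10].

Finding inversions in [4, 7, 10, 10]:


Total inversions: 0

The array has 0 inversions. It is already sorted.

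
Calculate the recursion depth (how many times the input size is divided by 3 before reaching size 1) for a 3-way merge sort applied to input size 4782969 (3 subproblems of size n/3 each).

For divide and conquer with division factor 3:

Problem sizes at each level:
Level 0: 4782969
Level 1: 1594323
Level 2: 531441
Level 3: 177147
Level 4: 59049
Level 5: 19683
Level 6: 6561
Level 7: 2187
Level 8: 729
Level 9: 243
Level 10: 81
Level 11: 27
Level 12: 9
Level 13: 3
Level 14: 1

The root is level 0 and the size-1 base case is level 14 (the tree spans levels 0 through 14, i.e. 15 levels counting the root), so the depth is the number of divisions: log_3(4782969) = 14

The recursion tree depth is log_3(4782969) = 14. At each level, the problem size is divided by 3, so it takes 14 divisions to reduce to a base case of size 1. The algorithm makes 3 recursive calls at each level.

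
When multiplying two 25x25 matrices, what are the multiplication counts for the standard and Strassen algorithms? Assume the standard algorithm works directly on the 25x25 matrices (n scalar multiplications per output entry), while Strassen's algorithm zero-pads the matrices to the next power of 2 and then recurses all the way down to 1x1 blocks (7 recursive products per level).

Matrix multiplication for 25x25 matrices:

Strassen's algorithm requires power-of-2 dimensions. Pad 25x25 to 32x32 (next power of 2).

Standard algorithm: 25^3 = 15625 multiplications
Strassen's algorithm: 7^(log2(32)) = 7^5 = 16807 multiplications
Difference: 15625 - 16807 = -1182 (Strassen uses MORE here due to padding overhead — for small or just-over-power-of-2 n, padding can outweigh the per-level savings)

Standard: 15625 multiplications (25^3). Strassen: 16807 multiplications (7^5, after padding to 32x32). Strassen reduces 8 recursive multiplications to 7 at each level.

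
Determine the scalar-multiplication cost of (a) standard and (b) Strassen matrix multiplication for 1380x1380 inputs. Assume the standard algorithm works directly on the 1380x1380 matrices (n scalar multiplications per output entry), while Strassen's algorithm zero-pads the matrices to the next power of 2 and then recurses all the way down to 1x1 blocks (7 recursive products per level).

Matrix multiplication for 1380x1380 matrices:

Strassen's algorithm requires power-of-2 dimensions. Pad 1380x1380 to 2048x2048 (next power of 2).

Standard algorithm: 1380^3 = 2628072000 multiplications
Strassen's algorithm: 7^(log2(2048)) = 7^11 = 1977326743 multiplications
Savings: 2628072000 - 1977326743 = 650745257 multiplications

Standard: 2628072000 multiplications (1380^3). Strassen: 1977326743 multiplications (7^11, after padding to 2048x2048). Strassen reduces 8 recursive multiplications to 7 at each level.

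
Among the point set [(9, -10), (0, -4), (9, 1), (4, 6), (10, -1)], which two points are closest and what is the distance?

Computing all pairwise distances among 5 points:

d((9, -10), (0, -4)) = 10.8167
d((9, -10), (9, 1)) = 11.0
d((9, -10), (4, 6)) = 16.7631
d((9, -10), (10, -1)) = 9.0554
d((0, -4), (9, 1)) = 10.2956
d((0, -4), (4, 6)) = 10.7703
d((0, -4), (10, -1)) = 10.4403
d((9, 1), (4, 6)) = 7.0711
d((9, 1), (10, -1)) = 2.2361 <-- minimum
d((4, 6), (10, -1)) = 9.2195

Closest pair: (9, 1) and (10, -1) with distance 2.2361

The closest pair is (9, 1) and (10, -1) with Euclidean distance 2.2361. For 5 points, brute-force pairwise comparison is shown above. For large n, the divide-and-conquer algorithm (sort by x, recurse on halves, check the dividing strip) achieves O(n log n).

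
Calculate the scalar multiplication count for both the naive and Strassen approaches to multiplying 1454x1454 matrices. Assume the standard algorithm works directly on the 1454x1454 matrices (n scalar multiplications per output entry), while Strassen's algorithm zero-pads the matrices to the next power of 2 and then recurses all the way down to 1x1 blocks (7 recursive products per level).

Matrix multiplication for 1454x1454 matrices:

Strassen's algorithm requires power-of-2 dimensions. Pad 1454x1454 to 2048x2048 (next power of 2).

Standard algorithm: 1454^3 = 3073924664 multiplications
Strassen's algorithm: 7^(log2(2048)) = 7^11 = 1977326743 multiplications
Savings: 3073924664 - 1977326743 = 1096597921 multiplications

Standard: 3073924664 multiplications (1454^3). Strassen: 1977326743 multiplications (7^11, after padding to 2048x2048). Strassen reduces 8 recursive multiplications to 7 at each level.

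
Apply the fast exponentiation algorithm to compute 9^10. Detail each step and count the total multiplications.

Computing 9^10 by squaring (build up from 9^1; each line after the first costs one multiplication):

9^1 = 9
9^2 = (9^1)^2 = 9^2 = 81
9^4 = (9^2)^2 = 81^2 = 6561
9^5 = 9 * 9^4 = 9 * 6561 = 59049
9^10 = (9^5)^2 = 59049^2 = 3486784401

Result: 3486784401
Multiplications needed: 4 (4 lines after 9^1)

9^10 = 3486784401. Using exponentiation by squaring, this requires 4 multiplications. The key idea: if the exponent is even, square the half-power; if odd, multiply by the base once.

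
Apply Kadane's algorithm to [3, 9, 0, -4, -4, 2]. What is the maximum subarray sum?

Using Kadane's algorithm on [3, 9, 0, -4, -4, 2]:

Scanning through the array:
Position 1 (value 9): max_ending_here = 12, max_so_far = 12
Position 2 (value 0): max_ending_here = 12, max_so_far = 12
Position 3 (value -4): max_ending_here = 8, max_so_far = 12
Position 4 (value -4): max_ending_here = 4, max_so_far = 12
Position 5 (value 2): max_ending_here = 6, max_so_far = 12

Maximum subarray: [3, 9]
Maximum sum: 12

The maximum subarray is [3, 9] with sum 12. This subarray runs from index 0 to index 1.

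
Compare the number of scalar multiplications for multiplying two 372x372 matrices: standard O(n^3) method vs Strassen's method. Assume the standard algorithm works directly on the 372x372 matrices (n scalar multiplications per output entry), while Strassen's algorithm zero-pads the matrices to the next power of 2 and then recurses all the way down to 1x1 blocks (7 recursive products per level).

Matrix multiplication for 372x372 matrices:

Strassen's algorithm requires power-of-2 dimensions. Pad 372x372 to 512x512 (next power of 2).

Standard algorithm: 372^3 = 51478848 multiplications
Strassen's algorithm: 7^(log2(512)) = 7^9 = 40353607 multiplications
Savings: 51478848 - 40353607 = 11125241 multiplications

Standard: 51478848 multiplications (372^3). Strassen: 40353607 multiplications (7^9, after padding to 512x512). Strassen reduces 8 recursive multiplications to 7 at each level.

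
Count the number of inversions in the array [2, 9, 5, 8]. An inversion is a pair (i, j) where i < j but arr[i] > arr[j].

Finding inversions in [2, 9, 5, 8]:

(1, 2): arr[1]=9 > arr[2]=5
(1, 3): arr[1]=9 > arr[3]=8

Total inversions: 2

The array has 2 inversion(s): (1,2), (1,3). Each pair (i,j) satisfies i < j and arr[i] > arr[j].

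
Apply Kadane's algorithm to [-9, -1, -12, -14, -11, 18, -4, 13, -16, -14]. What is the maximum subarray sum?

Using Kadane's algorithm on [-9, -1, -12, -14, -11, 18, -4, 13, -16, -14]:

Scanning through the array:
Position 1 (value -1): max_ending_here = -1, max_so_far = -1
Position 2 (value -12): max_ending_here = -12, max_so_far = -1
Position 3 (value -14): max_ending_here = -14, max_so_far = -1
Position 4 (value -11): max_ending_here = -11, max_so_far = -1
Position 5 (value 18): max_ending_here = 18, max_so_far = 18
Position 6 (value -4): max_ending_here = 14, max_so_far = 18
Position 7 (value 13): max_ending_here = 27, max_so_far = 27
Position 8 (value -16): max_ending_here = 11, max_so_far = 27
Position 9 (value -14): max_ending_here = -3, max_so_far = 27

Maximum subarray: [18, -4, 13]
Maximum sum: 27

The maximum subarray is [18, -4, 13] with sum 27. This subarray runs from index 5 to index 7.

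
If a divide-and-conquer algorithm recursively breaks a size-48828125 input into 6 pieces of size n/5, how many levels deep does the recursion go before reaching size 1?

For divide and conquer with division factor 5:

Problem sizes at each level:
Level 0: 48828125
Level 1: 9765625
Level 2: 1953125
Level 3: 390625
Level 4: 78125
Level 5: 15625
Level 6: 3125
Level 7: 625
Level 8: 125
Level 9: 25
Level 10: 5
Level 11: 1

The root is level 0 and the size-1 base case is level 11 (the tree spans levels 0 through 11, i.e. 12 levels counting the root), so the depth is the number of divisions: log_5(48828125) = 11

The recursion tree depth is log_5(48828125) = 11. At each level, the problem size is divided by 5, so it takes 11 divisions to reduce to a base case of size 1. The algorithm makes 6 recursive calls at each level.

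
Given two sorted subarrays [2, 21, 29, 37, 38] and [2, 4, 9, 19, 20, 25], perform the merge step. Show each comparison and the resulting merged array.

Merging process:

Compare 2 vs 2: take 2 from left. Merged: [2]
Compare 21 vs 2: take 2 from right. Merged: [2, 2]
Compare 21 vs 4: take 4 from right. Merged: [2, 2, 4]
Compare 21 vs 9: take 9 from right. Merged: [2, 2, 4, 9]
Compare 21 vs 19: take 19 from right. Merged: [2, 2, 4, 9, 19]
Compare 21 vs 20: take 20 from right. Merged: [2, 2, 4, 9, 19, 20]
Compare 21 vs 25: take 21 from left. Merged: [2, 2, 4, 9, 19, 20, 21]
Compare 29 vs 25: take 25 from right. Merged: [2, 2, 4, 9, 19, 20, 21, 25]
Append remaining from left: [29, 37, 38]. Merged: [2, 2, 4, 9, 19, 20, 21, 25, 29, 37, 38]

Final merged array: [2, 2, 4, 9, 19, 20, 21, 25, 29, 37, 38]
Total comparisons: 8

The merged array is [2, 2, 4, 9, 19, 20, 21, 25, 29, 37, 38], requiring 8 comparisons. The merge step runs in O(n) time where n is the total number of elements.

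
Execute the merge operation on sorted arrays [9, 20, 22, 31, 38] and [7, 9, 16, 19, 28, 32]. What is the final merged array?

Merging process:

Compare 9 vs 7: take 7 from right. Merged: [7]
Compare 9 vs 9: take 9 from left. Merged: [7, 9]
Compare 20 vs 9: take 9 from right. Merged: [7, 9, 9]
Compare 20 vs 16: take 16 from right. Merged: [7, 9, 9, 16]
Compare 20 vs 19: take 19 from right. Merged: [7, 9, 9, 16, 19]
Compare 20 vs 28: take 20 from left. Merged: [7, 9, 9, 16, 19, 20]
Compare 22 vs 28: take 22 from left. Merged: [7, 9, 9, 16, 19, 20, 22]
Compare 31 vs 28: take 28 from right. Merged: [7, 9, 9, 16, 19, 20, 22, 28]
Compare 31 vs 32: take 31 from left. Merged: [7, 9, 9, 16, 19, 20, 22, 28, 31]
Compare 38 vs 32: take 32 from right. Merged: [7, 9, 9, 16, 19, 20, 22, 28, 31, 32]
Append remaining from left: [38]. Merged: [7, 9, 9, 16, 19, 20, 22, 28, 31, 32, 38]

Final merged array: [7, 9, 9, 16, 19, 20, 22, 28, 31, 32, 38]
Total comparisons: 10

The merged array is [7, 9, 9, 16, 19, 20, 22, 28, 31, 32, 38], requiring 10 comparisons. The merge step runs in O(n) time where n is the total number of elements.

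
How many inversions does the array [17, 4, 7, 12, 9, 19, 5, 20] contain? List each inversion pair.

Finding inversions in [17, 4, 7, 12, 9, 19, 5, 20]:

(0, 1): arr[0]=17 > arr[1]=4
(0, 2): arr[0]=17 > arr[2]=7
(0, 3): arr[0]=17 > arr[3]=12
(0, 4): arr[0]=17 > arr[4]=9
(0, 6): arr[0]=17 > arr[6]=5
(2, 6): arr[2]=7 > arr[6]=5
(3, 4): arr[3]=12 > arr[4]=9
(3, 6): arr[3]=12 > arr[6]=5
(4, 6): arr[4]=9 > arr[6]=5
(5, 6): arr[5]=19 > arr[6]=5

Total inversions: 10

The array has 10 inversion(s): (0,1), (0,2), (0,3), (0,4), (0,6), (2,6), (3,4), (3,6), (4,6), (5,6). Each pair (i,j) satisfies i < j and arr[i] > arr[j].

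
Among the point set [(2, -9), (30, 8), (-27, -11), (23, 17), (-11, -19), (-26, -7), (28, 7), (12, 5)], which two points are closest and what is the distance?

Computing all pairwise distances among 8 points:

d((2, -9), (30, 8)) = 32.7567
d((2, -9), (-27, -11)) = 29.0689
d((2, -9), (23, 17)) = 33.4215
d((2, -9), (-11, -19)) = 16.4012
d((2, -9), (-26, -7)) = 28.0713
d((2, -9), (28, 7)) = 30.5287
d((2, -9), (12, 5)) = 17.2047
d((30, 8), (-27, -11)) = 60.0833
d((30, 8), (23, 17)) = 11.4018
d((30, 8), (-11, -19)) = 49.0918
d((30, 8), (-26, -7)) = 57.9741
d((30, 8), (28, 7)) = 2.2361 <-- minimum
d((30, 8), (12, 5)) = 18.2483
d((-27, -11), (23, 17)) = 57.3062
d((-27, -11), (-11, -19)) = 17.8885
d((-27, -11), (-26, -7)) = 4.1231
d((-27, -11), (28, 7)) = 57.8705
d((-27, -11), (12, 5)) = 42.1545
d((23, 17), (-11, -19)) = 49.5177
d((23, 17), (-26, -7)) = 54.5619
d((23, 17), (28, 7)) = 11.1803
d((23, 17), (12, 5)) = 16.2788
d((-11, -19), (-26, -7)) = 19.2094
d((-11, -19), (28, 7)) = 46.8722
d((-11, -19), (12, 5)) = 33.2415
d((-26, -7), (28, 7)) = 55.7853
d((-26, -7), (12, 5)) = 39.8497
d((28, 7), (12, 5)) = 16.1245

Closest pair: (30, 8) and (28, 7) with distance 2.2361

The closest pair is (30, 8) and (28, 7) with Euclidean distance 2.2361. For 8 points, brute-force pairwise comparison is shown above. For large n, the divide-and-conquer algorithm (sort by x, recurse on halves, check the dividing strip) achieves O(n log n).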